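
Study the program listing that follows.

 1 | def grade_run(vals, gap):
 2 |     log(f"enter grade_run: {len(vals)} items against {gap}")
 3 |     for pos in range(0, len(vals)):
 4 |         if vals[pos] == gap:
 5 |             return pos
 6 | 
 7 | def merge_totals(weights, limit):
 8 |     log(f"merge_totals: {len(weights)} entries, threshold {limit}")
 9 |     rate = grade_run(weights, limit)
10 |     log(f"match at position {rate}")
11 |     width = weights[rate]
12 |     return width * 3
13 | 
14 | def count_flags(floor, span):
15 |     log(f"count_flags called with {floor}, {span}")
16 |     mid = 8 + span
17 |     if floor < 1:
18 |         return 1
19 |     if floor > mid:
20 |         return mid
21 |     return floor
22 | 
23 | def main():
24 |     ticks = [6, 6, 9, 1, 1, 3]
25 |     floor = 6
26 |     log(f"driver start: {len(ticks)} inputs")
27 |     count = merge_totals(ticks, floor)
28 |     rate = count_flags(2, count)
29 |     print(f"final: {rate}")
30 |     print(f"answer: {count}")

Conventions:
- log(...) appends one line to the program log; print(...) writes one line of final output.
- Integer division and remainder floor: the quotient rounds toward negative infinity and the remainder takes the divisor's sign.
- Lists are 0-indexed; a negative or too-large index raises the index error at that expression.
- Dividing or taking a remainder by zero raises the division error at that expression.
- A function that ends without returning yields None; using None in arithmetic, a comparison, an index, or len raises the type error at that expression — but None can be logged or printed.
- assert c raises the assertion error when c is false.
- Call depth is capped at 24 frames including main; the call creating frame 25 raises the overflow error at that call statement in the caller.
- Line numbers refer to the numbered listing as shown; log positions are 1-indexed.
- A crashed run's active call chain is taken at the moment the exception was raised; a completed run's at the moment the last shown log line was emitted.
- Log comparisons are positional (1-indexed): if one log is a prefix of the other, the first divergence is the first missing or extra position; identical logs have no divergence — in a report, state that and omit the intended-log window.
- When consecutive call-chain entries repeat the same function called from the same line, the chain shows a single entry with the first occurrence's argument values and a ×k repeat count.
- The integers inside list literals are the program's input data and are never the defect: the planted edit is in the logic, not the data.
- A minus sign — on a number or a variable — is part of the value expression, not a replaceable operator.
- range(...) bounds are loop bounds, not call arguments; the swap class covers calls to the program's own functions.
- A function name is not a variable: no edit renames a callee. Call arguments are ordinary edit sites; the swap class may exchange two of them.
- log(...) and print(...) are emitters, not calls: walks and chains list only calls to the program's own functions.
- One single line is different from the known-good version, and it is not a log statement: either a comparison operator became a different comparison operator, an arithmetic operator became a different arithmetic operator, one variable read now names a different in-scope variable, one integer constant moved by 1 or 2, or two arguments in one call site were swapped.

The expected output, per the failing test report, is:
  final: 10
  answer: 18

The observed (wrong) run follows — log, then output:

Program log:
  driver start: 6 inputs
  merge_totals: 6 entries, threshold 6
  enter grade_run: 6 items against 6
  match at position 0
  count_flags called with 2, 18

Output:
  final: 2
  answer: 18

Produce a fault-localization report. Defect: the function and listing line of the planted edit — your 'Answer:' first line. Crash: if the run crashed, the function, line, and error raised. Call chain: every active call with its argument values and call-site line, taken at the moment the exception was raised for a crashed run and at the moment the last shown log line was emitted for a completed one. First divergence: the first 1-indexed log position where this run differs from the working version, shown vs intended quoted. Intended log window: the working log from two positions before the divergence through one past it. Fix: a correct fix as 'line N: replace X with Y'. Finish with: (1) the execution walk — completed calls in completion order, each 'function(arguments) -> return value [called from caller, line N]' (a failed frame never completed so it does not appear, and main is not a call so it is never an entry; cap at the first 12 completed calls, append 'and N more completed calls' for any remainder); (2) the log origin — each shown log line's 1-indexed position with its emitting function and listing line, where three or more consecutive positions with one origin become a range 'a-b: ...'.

Answer: the defect is in main at line 28.
Key observation: Log line 5 is where behavior first shows: 'count_flags called with 2, 18' appears instead of 'count_flags called with 18, 2'.
Call chain: main -> count_flags(2, 18) (called at line 28).
First divergence: position 5 — the shown line 'count_flags called with 2, 18' should read 'count_flags called with 18, 2'.
Intended log window:
  3: enter grade_run: 6 items against 6
  4: match at position 0
  5: count_flags called with 18, 2
Execution walk:
  grade_run([6, 6, 9, 1, 1, 3], 6) -> 0  [called from merge_totals, line 9]
  merge_totals([6, 6, 9, 1, 1, 3], 6) -> 18  [called from main, line 27]
  count_flags(2, 18) -> 2  [called from main, line 28]
Log line origins:
  1: logged in main at line 26
  2: logged in merge_totals at line 8
  3: logged in grade_run at line 2
  4: logged in merge_totals at line 10
  5: logged in count_flags at line 15
A correct fix: line 28: replace `count_flags(2, count)` with `count_flags(count, 2)`.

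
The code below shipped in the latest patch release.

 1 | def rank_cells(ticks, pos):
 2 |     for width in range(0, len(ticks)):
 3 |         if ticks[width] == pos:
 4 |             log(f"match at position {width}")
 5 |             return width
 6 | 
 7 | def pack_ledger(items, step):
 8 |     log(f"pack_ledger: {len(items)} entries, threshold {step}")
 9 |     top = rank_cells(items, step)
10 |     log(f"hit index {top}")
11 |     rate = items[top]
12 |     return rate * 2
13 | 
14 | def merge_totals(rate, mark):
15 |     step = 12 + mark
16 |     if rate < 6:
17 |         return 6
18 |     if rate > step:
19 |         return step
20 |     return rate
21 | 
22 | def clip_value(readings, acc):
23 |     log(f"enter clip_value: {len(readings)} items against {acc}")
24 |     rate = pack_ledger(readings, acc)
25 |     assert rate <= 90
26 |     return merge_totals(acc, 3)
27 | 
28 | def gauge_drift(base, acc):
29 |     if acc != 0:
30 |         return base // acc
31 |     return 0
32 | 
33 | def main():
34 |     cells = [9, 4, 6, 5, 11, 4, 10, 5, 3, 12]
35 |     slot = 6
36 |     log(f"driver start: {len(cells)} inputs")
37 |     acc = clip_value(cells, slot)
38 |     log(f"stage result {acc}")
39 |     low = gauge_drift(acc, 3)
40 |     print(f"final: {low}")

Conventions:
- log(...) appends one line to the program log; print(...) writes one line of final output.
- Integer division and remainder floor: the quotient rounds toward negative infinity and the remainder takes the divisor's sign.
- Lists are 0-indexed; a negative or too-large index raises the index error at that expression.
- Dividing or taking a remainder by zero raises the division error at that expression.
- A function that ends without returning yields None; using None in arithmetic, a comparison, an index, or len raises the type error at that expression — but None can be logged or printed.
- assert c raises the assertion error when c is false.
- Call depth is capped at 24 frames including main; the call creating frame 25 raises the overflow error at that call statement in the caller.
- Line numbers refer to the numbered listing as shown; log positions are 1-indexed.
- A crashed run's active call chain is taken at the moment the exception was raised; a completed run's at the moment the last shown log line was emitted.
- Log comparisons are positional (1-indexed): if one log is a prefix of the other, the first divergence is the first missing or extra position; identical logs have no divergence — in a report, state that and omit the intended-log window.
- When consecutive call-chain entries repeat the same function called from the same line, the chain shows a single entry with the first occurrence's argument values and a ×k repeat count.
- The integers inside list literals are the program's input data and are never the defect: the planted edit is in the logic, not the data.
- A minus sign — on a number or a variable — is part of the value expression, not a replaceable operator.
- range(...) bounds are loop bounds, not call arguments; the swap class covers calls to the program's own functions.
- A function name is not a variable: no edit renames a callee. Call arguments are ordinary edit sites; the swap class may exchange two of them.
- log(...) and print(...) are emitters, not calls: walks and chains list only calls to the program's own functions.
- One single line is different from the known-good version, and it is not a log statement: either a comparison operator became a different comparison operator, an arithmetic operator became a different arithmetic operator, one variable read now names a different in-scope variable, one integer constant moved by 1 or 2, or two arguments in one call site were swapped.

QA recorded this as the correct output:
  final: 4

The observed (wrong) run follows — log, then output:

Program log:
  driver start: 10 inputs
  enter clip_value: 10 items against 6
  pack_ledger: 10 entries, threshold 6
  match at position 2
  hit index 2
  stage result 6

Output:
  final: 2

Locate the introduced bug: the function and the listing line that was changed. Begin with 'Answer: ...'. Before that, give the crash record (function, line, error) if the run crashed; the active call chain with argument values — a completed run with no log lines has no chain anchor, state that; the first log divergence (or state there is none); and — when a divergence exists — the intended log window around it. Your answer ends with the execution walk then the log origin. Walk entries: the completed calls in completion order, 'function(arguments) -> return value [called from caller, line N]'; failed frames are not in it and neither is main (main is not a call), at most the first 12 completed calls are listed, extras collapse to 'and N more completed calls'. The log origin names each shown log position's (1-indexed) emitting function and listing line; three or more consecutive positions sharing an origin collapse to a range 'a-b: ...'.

Answer: the defect is in clip_value at line 26.
The tell: The earliest visible damage is log position 6 — 'stage result 6' rather than the intended 'stage result 12'.
Call chain: main.
First divergence: at position 6 the run shows 'stage result 6' where the working version logs 'stage result 12'.
Intended log window:
  4: match at position 2
  5: hit index 2
  6: stage result 12
Execution walk:
  rank_cells([9, 4, 6, 5, 11, 4, 10, 5, 3, 12], 6) -> 2  [called from pack_ledger, line 9]
  pack_ledger([9, 4, 6, 5, 11, 4, 10, 5, 3, 12], 6) -> 12  [called from clip_value, line 24]
  merge_totals(6, 3) -> 6  [called from clip_value, line 26]
  clip_value([9, 4, 6, 5, 11, 4, 10, 5, 3, 12], 6) -> 6  [called from main, line 37]
  gauge_drift(6, 3) -> 2  [called from main, line 39]
Log line origins:
  1 — main, line 36
  2 — clip_value, line 23
  3 — pack_ledger, line 8
  4 — rank_cells, line 4
  5 — pack_ledger, line 10
  6 — main, line 38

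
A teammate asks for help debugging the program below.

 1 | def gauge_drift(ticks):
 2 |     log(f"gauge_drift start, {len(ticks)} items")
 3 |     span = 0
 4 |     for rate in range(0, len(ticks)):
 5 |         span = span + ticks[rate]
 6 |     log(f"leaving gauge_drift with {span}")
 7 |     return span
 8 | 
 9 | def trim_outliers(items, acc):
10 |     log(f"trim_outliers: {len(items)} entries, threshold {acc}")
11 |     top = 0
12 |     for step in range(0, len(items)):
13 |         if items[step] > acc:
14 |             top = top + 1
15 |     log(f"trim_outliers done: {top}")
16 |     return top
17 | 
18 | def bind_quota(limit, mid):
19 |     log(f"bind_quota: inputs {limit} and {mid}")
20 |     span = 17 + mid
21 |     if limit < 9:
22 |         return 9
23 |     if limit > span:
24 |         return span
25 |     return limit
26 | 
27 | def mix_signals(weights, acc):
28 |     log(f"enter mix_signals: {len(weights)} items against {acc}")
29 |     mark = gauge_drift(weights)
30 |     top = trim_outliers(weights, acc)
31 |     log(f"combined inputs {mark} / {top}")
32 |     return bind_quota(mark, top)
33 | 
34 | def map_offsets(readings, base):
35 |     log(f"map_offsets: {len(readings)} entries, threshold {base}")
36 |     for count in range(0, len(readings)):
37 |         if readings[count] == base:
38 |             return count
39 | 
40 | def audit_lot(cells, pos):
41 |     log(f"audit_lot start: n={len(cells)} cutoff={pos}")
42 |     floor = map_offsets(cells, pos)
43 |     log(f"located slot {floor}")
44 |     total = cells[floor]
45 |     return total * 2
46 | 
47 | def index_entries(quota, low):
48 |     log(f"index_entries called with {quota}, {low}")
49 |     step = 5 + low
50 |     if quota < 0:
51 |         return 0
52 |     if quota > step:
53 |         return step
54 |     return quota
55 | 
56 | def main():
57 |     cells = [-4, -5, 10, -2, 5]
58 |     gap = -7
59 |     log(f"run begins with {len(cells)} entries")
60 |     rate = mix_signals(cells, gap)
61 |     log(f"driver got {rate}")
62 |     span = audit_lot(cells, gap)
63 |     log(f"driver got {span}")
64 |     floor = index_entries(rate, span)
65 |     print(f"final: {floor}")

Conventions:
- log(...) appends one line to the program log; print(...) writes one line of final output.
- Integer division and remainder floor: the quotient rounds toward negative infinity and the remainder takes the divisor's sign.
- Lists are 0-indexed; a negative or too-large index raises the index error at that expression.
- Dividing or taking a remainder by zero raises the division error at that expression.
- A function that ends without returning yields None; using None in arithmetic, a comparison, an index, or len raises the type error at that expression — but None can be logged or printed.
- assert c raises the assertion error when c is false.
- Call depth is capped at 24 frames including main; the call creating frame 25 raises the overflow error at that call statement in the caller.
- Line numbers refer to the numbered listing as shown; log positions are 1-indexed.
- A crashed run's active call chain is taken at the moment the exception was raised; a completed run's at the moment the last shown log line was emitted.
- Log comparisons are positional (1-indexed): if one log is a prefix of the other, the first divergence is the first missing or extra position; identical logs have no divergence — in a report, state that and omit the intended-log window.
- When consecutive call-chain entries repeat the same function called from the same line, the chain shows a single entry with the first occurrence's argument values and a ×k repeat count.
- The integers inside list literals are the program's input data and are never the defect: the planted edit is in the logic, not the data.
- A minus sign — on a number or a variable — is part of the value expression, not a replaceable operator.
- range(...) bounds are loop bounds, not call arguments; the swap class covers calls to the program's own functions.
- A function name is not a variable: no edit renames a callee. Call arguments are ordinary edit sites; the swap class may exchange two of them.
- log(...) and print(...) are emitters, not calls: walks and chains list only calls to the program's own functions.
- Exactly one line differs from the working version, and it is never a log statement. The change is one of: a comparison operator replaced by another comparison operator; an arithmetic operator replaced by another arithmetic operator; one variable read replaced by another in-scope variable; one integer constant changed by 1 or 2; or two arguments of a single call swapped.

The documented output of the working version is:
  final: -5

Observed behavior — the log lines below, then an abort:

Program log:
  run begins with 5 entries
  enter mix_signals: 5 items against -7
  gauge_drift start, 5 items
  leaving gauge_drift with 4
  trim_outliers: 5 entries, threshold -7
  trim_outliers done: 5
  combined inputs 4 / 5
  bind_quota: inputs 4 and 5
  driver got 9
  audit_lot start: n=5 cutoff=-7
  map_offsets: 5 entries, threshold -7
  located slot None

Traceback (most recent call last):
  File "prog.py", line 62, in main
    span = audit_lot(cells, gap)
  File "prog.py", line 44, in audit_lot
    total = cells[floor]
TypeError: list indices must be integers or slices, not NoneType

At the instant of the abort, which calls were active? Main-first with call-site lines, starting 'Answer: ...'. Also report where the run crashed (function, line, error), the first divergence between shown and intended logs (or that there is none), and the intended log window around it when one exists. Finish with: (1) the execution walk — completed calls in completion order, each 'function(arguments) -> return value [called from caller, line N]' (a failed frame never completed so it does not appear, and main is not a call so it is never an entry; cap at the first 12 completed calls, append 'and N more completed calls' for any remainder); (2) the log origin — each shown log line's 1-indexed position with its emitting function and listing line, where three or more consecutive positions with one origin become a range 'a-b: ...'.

Answer: main -> audit_lot (called at line 62).
The tell: Everything matches until log position 2, which reads 'enter mix_signals: 5 items against -7' in place of 'enter mix_signals: 5 items against -5'.
Crash: audit_lot, line 44, TypeError.
First divergence: position 2 — the shown line 'enter mix_signals: 5 items against -7' should read 'enter mix_signals: 5 items against -5'.
Intended log window:
  1: run begins with 5 entries
  2: enter mix_signals: 5 items against -5
  3: gauge_drift start, 5 items
Execution walk:
  gauge_drift([-4, -5, 10, -2, 5]) -> 4  [called from mix_signals, line 29]
  trim_outliers([-4, -5, 10, -2, 5], -7) -> 5  [called from mix_signals, line 30]
  bind_quota(4, 5) -> 9  [called from mix_signals, line 32]
  mix_signals([-4, -5, 10, -2, 5], -7) -> 9  [called from main, line 60]
  map_offsets([-4, -5, 10, -2, 5], -7) -> None  [called from audit_lot, line 42]
Log origins:
  1: logged in main at line 59
  2: logged in mix_signals at line 28
  3: logged in gauge_drift at line 2
  4: logged in gauge_drift at line 6
  5: logged in trim_outliers at line 10
  6: logged in trim_outliers at line 15
  7: logged in mix_signals at line 31
  8: logged in bind_quota at line 19
  9: logged in main at line 61
  10: logged in audit_lot at line 41
  11: logged in map_offsets at line 35
  12: logged in audit_lot at line 43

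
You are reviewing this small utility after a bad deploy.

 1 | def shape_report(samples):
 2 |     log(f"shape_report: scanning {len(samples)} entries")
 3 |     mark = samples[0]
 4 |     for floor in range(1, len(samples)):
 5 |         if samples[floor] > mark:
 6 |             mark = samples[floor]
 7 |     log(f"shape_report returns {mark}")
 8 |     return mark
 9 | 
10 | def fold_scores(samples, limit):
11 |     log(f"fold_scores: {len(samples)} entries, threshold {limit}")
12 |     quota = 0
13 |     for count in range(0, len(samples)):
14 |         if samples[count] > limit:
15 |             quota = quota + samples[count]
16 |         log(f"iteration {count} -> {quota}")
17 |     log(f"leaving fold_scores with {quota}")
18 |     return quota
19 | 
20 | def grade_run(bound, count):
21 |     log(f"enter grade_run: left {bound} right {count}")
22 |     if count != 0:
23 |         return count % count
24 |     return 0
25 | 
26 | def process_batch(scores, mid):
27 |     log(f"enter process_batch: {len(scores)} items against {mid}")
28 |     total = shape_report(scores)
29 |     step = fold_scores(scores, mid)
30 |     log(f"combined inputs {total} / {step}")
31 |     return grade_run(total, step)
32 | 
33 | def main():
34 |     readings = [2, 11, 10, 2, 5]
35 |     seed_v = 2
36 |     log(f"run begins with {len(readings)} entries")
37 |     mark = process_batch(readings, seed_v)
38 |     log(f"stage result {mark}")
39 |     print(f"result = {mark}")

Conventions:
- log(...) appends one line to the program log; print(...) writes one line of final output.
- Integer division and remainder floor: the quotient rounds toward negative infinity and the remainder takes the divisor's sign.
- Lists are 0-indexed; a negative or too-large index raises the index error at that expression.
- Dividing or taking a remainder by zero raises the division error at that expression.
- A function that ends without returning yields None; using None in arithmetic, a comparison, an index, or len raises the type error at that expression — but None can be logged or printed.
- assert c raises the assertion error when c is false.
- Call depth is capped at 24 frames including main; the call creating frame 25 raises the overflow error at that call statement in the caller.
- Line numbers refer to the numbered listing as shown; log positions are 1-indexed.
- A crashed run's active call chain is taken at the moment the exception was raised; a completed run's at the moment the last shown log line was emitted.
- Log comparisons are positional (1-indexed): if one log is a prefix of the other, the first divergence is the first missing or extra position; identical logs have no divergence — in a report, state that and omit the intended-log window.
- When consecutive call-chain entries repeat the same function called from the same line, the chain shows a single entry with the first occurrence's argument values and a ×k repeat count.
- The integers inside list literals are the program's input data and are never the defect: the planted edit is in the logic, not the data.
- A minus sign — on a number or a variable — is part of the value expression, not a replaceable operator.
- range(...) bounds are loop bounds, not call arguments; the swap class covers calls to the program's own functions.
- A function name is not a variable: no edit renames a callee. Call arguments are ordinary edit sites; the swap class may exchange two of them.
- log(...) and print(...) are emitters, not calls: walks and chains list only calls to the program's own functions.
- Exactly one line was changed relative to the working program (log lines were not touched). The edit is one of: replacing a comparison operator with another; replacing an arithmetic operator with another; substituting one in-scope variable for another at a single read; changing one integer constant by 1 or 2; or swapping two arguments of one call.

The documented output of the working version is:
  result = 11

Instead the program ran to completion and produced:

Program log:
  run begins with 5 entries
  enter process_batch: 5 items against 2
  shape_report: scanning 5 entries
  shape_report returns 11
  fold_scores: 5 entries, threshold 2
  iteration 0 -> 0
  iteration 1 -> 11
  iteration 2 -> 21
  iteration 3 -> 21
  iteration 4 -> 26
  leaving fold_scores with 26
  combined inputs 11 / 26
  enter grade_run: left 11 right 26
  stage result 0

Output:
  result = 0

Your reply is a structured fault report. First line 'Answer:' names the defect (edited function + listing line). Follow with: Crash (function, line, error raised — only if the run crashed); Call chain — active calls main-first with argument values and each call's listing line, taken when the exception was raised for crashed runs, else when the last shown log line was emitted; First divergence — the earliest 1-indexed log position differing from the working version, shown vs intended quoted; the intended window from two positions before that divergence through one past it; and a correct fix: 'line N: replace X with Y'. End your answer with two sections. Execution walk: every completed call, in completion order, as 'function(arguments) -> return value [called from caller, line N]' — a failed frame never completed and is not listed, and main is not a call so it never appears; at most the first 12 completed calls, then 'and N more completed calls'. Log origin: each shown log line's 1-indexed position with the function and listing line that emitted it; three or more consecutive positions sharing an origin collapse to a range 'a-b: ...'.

Answer: the defect is in grade_run at line 23.
Key fact: The log first diverges at position 14: the faulty run prints 'stage result 0' where the working version prints 'stage result 11'.
Call chain: main.
First divergence: position 14; shown 'stage result 0' vs intended 'stage result 11'.
Intended log window:
  12: combined inputs 11 / 26
  13: enter grade_run: left 11 right 26
  14: stage result 11
Execution walk:
  shape_report([2, 11, 10, 2, 5]) -> 11  [called from process_batch, line 28]
  fold_scores([2, 11, 10, 2, 5], 2) -> 26  [called from process_batch, line 29]
  grade_run(11, 26) -> 0  [called from process_batch, line 31]
  process_batch([2, 11, 10, 2, 5], 2) -> 0  [called from main, line 37]
Log origin:
  1: logged in main at line 36
  2: logged in process_batch at line 27
  3: logged in shape_report at line 2
  4: logged in shape_report at line 7
  5: logged in fold_scores at line 11
  6-10: logged in fold_scores at line 16
  11: logged in fold_scores at line 17
  12: logged in process_batch at line 30
  13: logged in grade_run at line 21
  14: logged in main at line 38
A correct fix: line 23: replace `count % count` with `bound % count`.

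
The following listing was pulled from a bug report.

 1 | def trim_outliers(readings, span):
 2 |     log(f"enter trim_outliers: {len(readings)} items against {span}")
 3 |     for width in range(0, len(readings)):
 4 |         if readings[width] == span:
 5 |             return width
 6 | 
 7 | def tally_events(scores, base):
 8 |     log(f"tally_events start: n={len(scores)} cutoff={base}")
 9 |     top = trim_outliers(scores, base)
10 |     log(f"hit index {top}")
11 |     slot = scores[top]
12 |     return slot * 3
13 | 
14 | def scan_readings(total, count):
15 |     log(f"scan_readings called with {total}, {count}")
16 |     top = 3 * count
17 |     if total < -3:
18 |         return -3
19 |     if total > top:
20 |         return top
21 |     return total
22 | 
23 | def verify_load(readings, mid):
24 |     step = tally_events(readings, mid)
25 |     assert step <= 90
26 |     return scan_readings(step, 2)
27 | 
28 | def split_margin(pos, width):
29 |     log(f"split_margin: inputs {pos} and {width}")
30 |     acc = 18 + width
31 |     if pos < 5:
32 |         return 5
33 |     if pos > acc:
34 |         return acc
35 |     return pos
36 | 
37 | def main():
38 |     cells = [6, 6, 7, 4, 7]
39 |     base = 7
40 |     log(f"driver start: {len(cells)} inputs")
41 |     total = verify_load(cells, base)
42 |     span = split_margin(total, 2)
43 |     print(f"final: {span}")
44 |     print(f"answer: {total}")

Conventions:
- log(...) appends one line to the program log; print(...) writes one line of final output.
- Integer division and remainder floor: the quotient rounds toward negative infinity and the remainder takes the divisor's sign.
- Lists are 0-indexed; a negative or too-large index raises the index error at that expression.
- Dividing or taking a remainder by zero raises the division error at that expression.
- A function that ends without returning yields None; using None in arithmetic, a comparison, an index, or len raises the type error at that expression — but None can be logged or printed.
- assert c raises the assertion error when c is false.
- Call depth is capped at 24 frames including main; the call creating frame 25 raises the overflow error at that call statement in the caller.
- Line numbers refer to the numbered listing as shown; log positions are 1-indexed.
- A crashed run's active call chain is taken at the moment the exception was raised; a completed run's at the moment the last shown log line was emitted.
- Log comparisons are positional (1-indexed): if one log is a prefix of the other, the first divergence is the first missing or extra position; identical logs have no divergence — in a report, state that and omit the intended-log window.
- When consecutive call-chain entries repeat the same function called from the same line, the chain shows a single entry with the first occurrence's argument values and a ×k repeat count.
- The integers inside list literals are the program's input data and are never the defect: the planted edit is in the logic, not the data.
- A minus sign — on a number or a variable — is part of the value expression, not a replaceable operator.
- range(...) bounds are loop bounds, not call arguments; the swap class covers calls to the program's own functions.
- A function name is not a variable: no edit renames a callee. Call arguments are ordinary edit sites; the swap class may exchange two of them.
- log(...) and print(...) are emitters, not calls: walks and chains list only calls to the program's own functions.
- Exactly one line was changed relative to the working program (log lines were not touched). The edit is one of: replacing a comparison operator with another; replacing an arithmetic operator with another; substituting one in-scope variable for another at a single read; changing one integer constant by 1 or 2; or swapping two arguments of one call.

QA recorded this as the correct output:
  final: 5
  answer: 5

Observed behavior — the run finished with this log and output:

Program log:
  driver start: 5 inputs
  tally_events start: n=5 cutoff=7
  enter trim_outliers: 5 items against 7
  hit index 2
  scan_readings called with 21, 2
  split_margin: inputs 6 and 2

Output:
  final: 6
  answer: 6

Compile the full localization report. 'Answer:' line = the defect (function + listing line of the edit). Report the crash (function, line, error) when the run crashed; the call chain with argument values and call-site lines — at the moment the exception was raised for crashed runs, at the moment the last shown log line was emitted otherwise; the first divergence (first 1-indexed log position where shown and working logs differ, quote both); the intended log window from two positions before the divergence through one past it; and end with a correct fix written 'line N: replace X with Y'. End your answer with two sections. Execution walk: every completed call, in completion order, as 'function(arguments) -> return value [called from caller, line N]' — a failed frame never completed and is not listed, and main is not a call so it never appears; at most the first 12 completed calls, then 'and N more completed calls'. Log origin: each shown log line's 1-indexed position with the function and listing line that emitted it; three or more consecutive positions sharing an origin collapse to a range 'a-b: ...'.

Answer: the defect is in scan_readings at line 16.
Key fact: Everything matches until log position 6, which reads 'split_margin: inputs 6 and 2' in place of 'split_margin: inputs 5 and 2'.
Call chain: main -> split_margin(6, 2) (called at line 42).
First divergence: position 6; shown 'split_margin: inputs 6 and 2' vs intended 'split_margin: inputs 5 and 2'.
Intended log window:
  4: hit index 2
  5: scan_readings called with 21, 2
  6: split_margin: inputs 5 and 2
Execution walk:
  trim_outliers([6, 6, 7, 4, 7], 7) -> 2  [called from tally_events, line 9]
  tally_events([6, 6, 7, 4, 7], 7) -> 21  [called from verify_load, line 24]
  scan_readings(21, 2) -> 6  [called from verify_load, line 26]
  verify_load([6, 6, 7, 4, 7], 7) -> 6  [called from main, line 41]
  split_margin(6, 2) -> 6  [called from main, line 42]
Log line origins:
  1: logged in main at line 40
  2: logged in tally_events at line 8
  3: logged in trim_outliers at line 2
  4: logged in tally_events at line 10
  5: logged in scan_readings at line 15
  6: logged in split_margin at line 29
A correct fix: line 16: replace `*` with `+`.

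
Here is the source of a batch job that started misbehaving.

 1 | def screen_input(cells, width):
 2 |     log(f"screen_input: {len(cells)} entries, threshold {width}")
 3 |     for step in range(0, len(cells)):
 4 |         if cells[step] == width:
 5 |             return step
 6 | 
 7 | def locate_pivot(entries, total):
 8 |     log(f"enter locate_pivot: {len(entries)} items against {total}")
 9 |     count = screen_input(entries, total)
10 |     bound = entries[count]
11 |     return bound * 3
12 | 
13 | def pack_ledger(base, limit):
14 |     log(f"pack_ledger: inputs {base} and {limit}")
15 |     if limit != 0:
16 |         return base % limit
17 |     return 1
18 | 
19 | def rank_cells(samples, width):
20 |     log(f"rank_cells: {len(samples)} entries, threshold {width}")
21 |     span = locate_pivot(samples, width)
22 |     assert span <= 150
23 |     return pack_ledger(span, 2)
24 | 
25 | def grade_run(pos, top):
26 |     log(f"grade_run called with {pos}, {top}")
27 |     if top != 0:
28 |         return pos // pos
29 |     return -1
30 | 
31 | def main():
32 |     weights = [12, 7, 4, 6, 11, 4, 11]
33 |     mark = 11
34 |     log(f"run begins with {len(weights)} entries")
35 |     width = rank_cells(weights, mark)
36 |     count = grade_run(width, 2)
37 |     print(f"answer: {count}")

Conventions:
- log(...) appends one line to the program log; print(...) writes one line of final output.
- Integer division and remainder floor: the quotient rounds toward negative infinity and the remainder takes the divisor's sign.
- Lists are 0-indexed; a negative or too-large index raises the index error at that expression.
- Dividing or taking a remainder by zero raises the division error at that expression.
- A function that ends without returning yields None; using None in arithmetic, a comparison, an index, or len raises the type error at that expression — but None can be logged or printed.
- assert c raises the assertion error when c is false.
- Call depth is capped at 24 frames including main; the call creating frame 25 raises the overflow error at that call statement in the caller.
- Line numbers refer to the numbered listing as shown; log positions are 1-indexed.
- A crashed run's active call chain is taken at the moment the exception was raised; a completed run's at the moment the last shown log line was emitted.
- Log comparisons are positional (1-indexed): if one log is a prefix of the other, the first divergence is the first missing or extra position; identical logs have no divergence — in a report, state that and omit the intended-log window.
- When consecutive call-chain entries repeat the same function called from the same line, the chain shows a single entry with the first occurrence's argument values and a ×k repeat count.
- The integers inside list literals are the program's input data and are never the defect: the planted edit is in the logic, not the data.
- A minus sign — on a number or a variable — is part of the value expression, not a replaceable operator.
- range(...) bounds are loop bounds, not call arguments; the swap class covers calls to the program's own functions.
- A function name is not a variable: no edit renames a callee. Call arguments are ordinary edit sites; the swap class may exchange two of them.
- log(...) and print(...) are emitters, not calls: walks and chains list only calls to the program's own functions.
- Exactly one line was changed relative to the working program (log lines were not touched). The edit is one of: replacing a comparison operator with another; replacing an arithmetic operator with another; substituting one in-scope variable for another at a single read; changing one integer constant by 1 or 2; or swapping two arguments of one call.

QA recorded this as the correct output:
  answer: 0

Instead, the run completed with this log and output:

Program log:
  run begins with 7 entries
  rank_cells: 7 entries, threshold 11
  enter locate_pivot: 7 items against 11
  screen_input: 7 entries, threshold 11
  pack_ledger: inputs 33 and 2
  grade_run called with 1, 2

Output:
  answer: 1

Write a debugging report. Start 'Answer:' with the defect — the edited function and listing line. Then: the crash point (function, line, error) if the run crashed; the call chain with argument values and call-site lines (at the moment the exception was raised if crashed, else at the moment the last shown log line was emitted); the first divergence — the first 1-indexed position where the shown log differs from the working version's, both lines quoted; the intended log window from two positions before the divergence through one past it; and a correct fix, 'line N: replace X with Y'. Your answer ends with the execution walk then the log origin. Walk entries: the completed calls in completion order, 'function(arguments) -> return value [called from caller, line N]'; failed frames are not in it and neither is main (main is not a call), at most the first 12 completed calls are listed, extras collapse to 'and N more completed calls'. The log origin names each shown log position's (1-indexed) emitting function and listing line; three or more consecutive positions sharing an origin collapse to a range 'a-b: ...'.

Answer: the defect is in grade_run at line 28.
The tell: Every logged value matches the working version; the printed result is what differs.
Call chain: main -> grade_run(1, 2) (called at line 36).
First divergence: none; the two logs match at every position.
Execution walk:
  screen_input([12, 7, 4, 6, 11, 4, 11], 11) -> 4  [called from locate_pivot, line 9]
  locate_pivot([12, 7, 4, 6, 11, 4, 11], 11) -> 33  [called from rank_cells, line 21]
  pack_ledger(33, 2) -> 1  [called from rank_cells, line 23]
  rank_cells([12, 7, 4, 6, 11, 4, 11], 11) -> 1  [called from main, line 35]
  grade_run(1, 2) -> 1  [called from main, line 36]
Log origins:
  1: logged in main at line 34
  2: logged in rank_cells at line 20
  3: logged in locate_pivot at line 8
  4: logged in screen_input at line 2
  5: logged in pack_ledger at line 14
  6: logged in grade_run at line 26
A correct fix: line 28: replace `pos // pos` with `pos // top`.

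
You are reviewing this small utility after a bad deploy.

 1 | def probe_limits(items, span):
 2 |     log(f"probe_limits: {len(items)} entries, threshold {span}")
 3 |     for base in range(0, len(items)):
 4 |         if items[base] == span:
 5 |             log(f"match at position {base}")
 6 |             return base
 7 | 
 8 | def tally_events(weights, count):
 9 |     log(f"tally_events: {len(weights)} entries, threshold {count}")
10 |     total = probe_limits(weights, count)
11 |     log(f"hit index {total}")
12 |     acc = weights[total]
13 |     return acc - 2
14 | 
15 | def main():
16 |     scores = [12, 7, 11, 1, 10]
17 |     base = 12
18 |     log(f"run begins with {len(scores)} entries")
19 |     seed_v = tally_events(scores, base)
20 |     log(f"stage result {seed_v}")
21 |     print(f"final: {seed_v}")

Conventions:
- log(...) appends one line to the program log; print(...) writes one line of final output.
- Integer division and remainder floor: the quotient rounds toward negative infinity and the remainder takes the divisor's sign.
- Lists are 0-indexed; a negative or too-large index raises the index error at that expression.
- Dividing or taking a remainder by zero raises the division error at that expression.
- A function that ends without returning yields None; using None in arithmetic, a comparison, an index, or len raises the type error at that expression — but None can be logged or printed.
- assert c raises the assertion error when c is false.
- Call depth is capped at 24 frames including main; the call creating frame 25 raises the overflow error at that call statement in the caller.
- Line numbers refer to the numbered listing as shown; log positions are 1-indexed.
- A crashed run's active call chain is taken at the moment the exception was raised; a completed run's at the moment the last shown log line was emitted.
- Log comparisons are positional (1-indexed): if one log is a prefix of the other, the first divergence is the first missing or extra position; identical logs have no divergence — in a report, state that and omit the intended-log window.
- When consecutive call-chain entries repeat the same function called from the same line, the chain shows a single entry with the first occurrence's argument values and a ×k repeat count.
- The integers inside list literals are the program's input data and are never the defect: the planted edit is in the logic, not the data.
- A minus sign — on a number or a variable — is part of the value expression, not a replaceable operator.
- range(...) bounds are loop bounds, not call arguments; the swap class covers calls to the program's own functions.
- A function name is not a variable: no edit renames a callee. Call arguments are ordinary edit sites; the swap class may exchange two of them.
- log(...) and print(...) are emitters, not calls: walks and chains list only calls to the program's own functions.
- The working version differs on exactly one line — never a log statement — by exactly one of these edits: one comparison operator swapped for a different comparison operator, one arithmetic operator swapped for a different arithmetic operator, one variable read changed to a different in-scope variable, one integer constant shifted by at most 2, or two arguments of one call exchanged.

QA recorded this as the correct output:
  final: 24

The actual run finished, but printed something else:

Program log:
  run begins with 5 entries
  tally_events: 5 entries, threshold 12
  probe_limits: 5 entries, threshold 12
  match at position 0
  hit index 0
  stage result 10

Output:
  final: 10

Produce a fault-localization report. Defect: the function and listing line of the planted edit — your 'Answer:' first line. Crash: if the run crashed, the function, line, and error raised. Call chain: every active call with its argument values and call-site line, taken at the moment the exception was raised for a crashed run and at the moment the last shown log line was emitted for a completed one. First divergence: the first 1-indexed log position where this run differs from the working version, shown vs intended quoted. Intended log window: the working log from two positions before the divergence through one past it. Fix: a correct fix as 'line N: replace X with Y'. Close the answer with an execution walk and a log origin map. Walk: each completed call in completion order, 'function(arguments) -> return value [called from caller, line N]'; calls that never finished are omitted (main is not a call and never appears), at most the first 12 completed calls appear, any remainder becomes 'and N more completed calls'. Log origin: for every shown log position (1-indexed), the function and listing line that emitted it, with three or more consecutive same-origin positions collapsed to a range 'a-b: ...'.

Answer: the defect is in tally_events at line 13.
Key fact: The log first diverges at position 6: the faulty run prints 'stage result 10' where the working version prints 'stage result 24'.
Call chain: main.
First divergence: position 6 — the shown line 'stage result 10' should read 'stage result 24'.
Intended log window:
  4: match at position 0
  5: hit index 0
  6: stage result 24
Execution walk:
  probe_limits([12, 7, 11, 1, 10], 12) -> 0  [called from tally_events, line 10]
  tally_events([12, 7, 11, 1, 10], 12) -> 10  [called from main, line 19]
Log origin:
  1: logged in main at line 18
  2: logged in tally_events at line 9
  3: logged in probe_limits at line 2
  4: logged in probe_limits at line 5
  5: logged in tally_events at line 11
  6: logged in main at line 20
A correct fix: line 13: replace `-` with `*`.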